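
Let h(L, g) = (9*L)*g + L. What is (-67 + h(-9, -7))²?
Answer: 241081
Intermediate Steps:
h(L, g) = L + 9*L*g (h(L, g) = 9*L*g + L = L + 9*L*g)
(-67 + h(-9, -7))² = (-67 - 9*(1 + 9*(-7)))² = (-67 - 9*(1 - 63))² = (-67 - 9*(-62))² = (-67 + 558)² = 491² = 241081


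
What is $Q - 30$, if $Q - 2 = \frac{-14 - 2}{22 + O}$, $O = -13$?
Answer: $- \frac{268}{9} \approx -29.778$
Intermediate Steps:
$Q = \frac{2}{9}$ ($Q = 2 + \frac{-14 - 2}{22 - 13} = 2 - \frac{16}{9} = \frac{2}{9} \approx 0.22222$)
$Q - 30 = \frac{2}{9} - 30 = - \frac{268}{9}$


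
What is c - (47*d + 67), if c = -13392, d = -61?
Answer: -10592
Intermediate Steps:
c - (47*d + 67) = -13392 - (47*(-61) + 67) = -13392 - (-2867 + 67) = -13392 - 1*(-2800) = -13392 + 2800 = -10592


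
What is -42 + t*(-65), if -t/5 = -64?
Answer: -20842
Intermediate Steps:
t = 320 (t = -5*(-64) = 320)
-42 + t*(-65) = -42 + 320*(-65) = -42 - 20800 = -20842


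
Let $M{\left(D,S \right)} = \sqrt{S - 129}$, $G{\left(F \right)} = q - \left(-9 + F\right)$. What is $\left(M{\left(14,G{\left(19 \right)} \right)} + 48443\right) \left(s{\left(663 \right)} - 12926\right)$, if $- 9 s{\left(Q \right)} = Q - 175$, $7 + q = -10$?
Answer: $- \frac{5659208146}{9} - \frac{233644 i \sqrt{39}}{9} \approx -6.288 \cdot 10^{8} - 1.6212 \cdot 10^{5} i$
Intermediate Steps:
$q = -17$ ($q = -7 - 10 = -17$)
$s{\left(Q \right)} = \frac{175}{9} - \frac{Q}{9}$ ($s{\left(Q \right)} = - \frac{Q - 175}{9} = - \frac{-175 + Q}{9} = \frac{175}{9} - \frac{Q}{9}$)
$G{\left(F \right)} = -8 - F$ ($G{\left(F \right)} = -17 - \left(-9 + F\right) = -8 - F$)
$M{\left(D,S \right)} = \sqrt{-129 + S}$
$\left(M{\left(14,G{\left(19 \right)} \right)} + 48443\right) \left(s{\left(663 \right)} - 12926\right) = \left(\sqrt{-129 - 27} + 48443\right) \left(\left(\frac{175}{9} - \frac{221}{3}\right) - 12926\right) = \left(\sqrt{-129 - 27} + 48443\right) \left(- \frac{488}{9} - 12926\right) = \left(\sqrt{-156} + 48443\right) \left(- \frac{116822}{9}\right) = \left(2 i \sqrt{39} + 48443\right) \left(- \frac{116822}{9}\right) = \left(48443 + 2 i \sqrt{39}\right) \left(- \frac{116822}{9}\right) = - \frac{5659208146}{9} - \frac{233644 i \sqrt{39}}{9}$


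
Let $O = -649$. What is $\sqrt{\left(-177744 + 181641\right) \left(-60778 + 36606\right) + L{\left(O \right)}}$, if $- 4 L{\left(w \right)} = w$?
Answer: $\frac{i \sqrt{376792487}}{2} \approx 9705.6 i$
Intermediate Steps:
$L{\left(w \right)} = - \frac{w}{4}$
$\sqrt{\left(-177744 + 181641\right) \left(-60778 + 36606\right) + L{\left(O \right)}} = \sqrt{\left(-177744 + 181641\right) \left(-60778 + 36606\right) - - \frac{649}{4}} = \sqrt{3897 \left(-24172\right) + \frac{649}{4}} = \sqrt{-94198284 + \frac{649}{4}} = \sqrt{- \frac{376792487}{4}} = \frac{i \sqrt{376792487}}{2}$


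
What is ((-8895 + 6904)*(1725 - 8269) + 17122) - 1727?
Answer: 13044499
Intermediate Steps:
((-8895 + 6904)*(1725 - 8269) + 17122) - 1727 = (-1991*(-6544) + 17122) - 1727 = (13029104 + 17122) - 1727 = 13046226 - 1727 = 13044499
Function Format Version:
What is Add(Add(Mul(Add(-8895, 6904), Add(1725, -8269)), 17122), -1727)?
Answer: 13044499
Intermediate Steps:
Add(Add(Mul(Add(-8895, 6904), Add(1725, -8269)), 17122), -1727) = Add(Add(Mul(-1991, -6544), 17122), -1727) = Add(Add(13029104, 17122), -1727) = Add(13046226, -1727) = 13044499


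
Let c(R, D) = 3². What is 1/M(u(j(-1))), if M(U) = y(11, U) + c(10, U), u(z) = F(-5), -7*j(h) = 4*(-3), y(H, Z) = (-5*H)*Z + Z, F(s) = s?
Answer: 1/279 ≈ 0.0035842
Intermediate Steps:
c(R, D) = 9
y(H, Z) = Z - 5*H*Z (y(H, Z) = -5*H*Z + Z = Z - 5*H*Z)
j(h) = 12/7 (j(h) = -4*(-3)/7 = -⅐*(-12) = 12/7)
u(z) = -5
M(U) = 9 - 54*U (M(U) = U*(1 - 5*11) + 9 = U*(1 - 55) + 9 = U*(-54) + 9 = -54*U + 9 = 9 - 54*U)
1/M(u(j(-1))) = 1/(9 - 54*(-5)) = 1/(9 + 270) = 1/279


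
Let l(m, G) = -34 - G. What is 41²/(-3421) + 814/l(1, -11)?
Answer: -2823357/78683 ≈ -35.883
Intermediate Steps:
41²/(-3421) + 814/l(1, -11) = 41²/(-3421) + 814/(-34 - 1*(-11)) = 1681*(-1/3421) + 814/(-34 + 11) = -1681/3421 + 814/(-23) = -1681/3421 + 814*(-1/23) = -1681/3421 - 814/23 = -2823357/78683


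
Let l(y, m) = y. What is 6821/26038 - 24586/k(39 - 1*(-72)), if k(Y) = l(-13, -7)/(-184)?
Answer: -117791240639/338494 ≈ -3.4799e+5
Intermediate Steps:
k(Y) = 13/184 (k(Y) = -13/(-184) = -13*(-1/184) = 13/184)
6821/26038 - 24586/k(39 - 1*(-72)) = 6821/26038 - 24586/13/184 = 6821*(1/26038) - 24586*184/13 = 6821/26038 - 4523824/13 = -117791240639/338494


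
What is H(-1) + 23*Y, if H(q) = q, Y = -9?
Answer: -208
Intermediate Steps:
H(-1) + 23*Y = -1 + 23*(-9) = -1 - 207 = -208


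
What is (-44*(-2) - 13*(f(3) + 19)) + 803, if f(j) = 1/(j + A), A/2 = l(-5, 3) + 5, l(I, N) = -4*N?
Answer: 7097/11 ≈ 645.18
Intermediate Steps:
A = -14 (A = 2*(-4*3 + 5) = 2*(-12 + 5) = 2*(-7) = -14)
f(j) = 1/(-14 + j) (f(j) = 1/(j - 14) = 1/(-14 + j))
(-44*(-2) - 13*(f(3) + 19)) + 803 = (-44*(-2) - 13*(1/(-14 + 3) + 19)) + 803 = (88 - 13*(1/(-11) + 19)) + 803 = (88 - 13*(-1/11 + 19)) + 803 = (88 - 13*208/11) + 803 = (88 - 2704/11) + 803 = -1736/11 + 803 = 7097/11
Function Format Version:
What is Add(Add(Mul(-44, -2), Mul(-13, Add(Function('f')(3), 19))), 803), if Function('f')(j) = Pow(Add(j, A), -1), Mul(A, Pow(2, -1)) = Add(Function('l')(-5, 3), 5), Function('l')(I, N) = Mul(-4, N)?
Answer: Rational(7097, 11) ≈ 645.18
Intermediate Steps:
A = -14 (A = Mul(2, Add(Mul(-4, 3), 5)) = Mul(2, Add(-12, 5)) = Mul(2, -7) = -14)
Function('f')(j) = Pow(Add(-14, j), -1) (Function('f')(j) = Pow(Add(j, -14), -1) = Pow(Add(-14, j), -1))
Add(Add(Mul(-44, -2), Mul(-13, Add(Function('f')(3), 19))), 803) = Add(Add(Mul(-44, -2), Mul(-13, Add(Pow(Add(-14, 3), -1), 19))), 803) = Add(Add(88, Mul(-13, Add(Pow(-11, -1), 19))), 803) = Add(Add(88, Mul(-13, Add(Rational(-1, 11), 19))), 803) = Add(Add(88, Mul(-13, Rational(208, 11))), 803) = Add(Add(88, Rational(-2704, 11)), 803) = Add(Rational(-1736, 11), 803) = Rational(7097, 11)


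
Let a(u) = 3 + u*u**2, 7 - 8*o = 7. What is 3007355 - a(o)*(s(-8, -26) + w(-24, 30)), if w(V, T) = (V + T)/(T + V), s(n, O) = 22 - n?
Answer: 3007262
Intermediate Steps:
w(V, T) = 1 (w(V, T) = (T + V)/(T + V) = 1)
o = 0 (o = 7/8 - 1/8*7 = 7/8 - 7/8 = 0)
a(u) = 3 + u**3
3007355 - a(o)*(s(-8, -26) + w(-24, 30)) = 3007355 - (3 + 0**3)*((22 - 1*(-8)) + 1) = 3007355 - (3 + 0)*((22 + 8) + 1) = 3007355 - 3*(30 + 1) = 3007355 - 3*31 = 3007355 - 1*93 = 3007355 - 93 = 3007262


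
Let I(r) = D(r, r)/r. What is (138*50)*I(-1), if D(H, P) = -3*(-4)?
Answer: -82800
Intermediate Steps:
D(H, P) = 12
I(r) = 12/r
(138*50)*I(-1) = (138*50)*(12/(-1)) = 6900*(12*(-1)) = 6900*(-12) = -82800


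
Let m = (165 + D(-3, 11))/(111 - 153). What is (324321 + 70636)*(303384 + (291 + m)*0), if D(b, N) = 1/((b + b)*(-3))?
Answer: 119823634488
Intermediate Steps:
D(b, N) = -1/(6*b) (D(b, N) = 1/((2*b)*(-3)) = 1/(-6*b) = -1/(6*b))
m = -2971/756 (m = (165 - ⅙/(-3))/(111 - 153) = (165 - ⅙*(-⅓))/(-42) = (165 + 1/18)*(-1/42) = (2971/18)*(-1/42) = -2971/756 ≈ -3.9299)
(324321 + 70636)*(303384 + (291 + m)*0) = (324321 + 70636)*(303384 + (291 - 2971/756)*0) = 394957*(303384 + (217025/756)*0) = 394957*(303384 + 0) = 394957*303384 = 119823634488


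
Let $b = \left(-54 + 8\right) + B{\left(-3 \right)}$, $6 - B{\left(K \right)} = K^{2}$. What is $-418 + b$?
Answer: $-467$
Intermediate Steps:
$B{\left(K \right)} = 6 - K^{2}$
$b = -49$ ($b = \left(-54 + 8\right) + \left(6 - \left(-3\right)^{2}\right) = -46 + \left(6 - 9\right) = -46 - 3 = -49$)
$-418 + b = -418 - 49 = -467$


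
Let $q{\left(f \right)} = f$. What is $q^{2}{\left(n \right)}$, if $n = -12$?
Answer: $144$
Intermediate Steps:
$q^{2}{\left(n \right)} = \left(-12\right)^{2} = 144$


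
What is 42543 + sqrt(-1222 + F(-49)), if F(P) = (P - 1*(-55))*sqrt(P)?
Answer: 42543 + sqrt(-1222 + 42*I) ≈ 42544.0 + 34.962*I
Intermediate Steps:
F(P) = sqrt(P)*(55 + P) (F(P) = (P + 55)*sqrt(P) = (55 + P)*sqrt(P) = sqrt(P)*(55 + P))
42543 + sqrt(-1222 + F(-49)) = 42543 + sqrt(-1222 + sqrt(-49)*(55 - 49)) = 42543 + sqrt(-1222 + (7*I)*6) = 42543 + sqrt(-1222 + 42*I)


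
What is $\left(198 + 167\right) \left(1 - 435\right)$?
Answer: $-158410$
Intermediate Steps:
$\left(198 + 167\right) \left(1 - 435\right) = 365 \left(-434\right) = -158410$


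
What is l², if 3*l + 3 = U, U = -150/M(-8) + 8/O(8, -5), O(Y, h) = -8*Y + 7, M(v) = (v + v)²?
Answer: 739132969/479084544 ≈ 1.5428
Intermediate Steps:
M(v) = 4*v² (M(v) = (2*v)² = 4*v²)
O(Y, h) = 7 - 8*Y
U = -5299/7296 (U = -150/(4*(-8)²) + 8/(7 - 8*8) = -150/(4*64) + 8/(7 - 64) = -150/256 + 8/(-57) = -150*1/256 + 8*(-1/57) = -75/128 - 8/57 = -5299/7296 ≈ -0.72629)
l = -27187/21888 (l = -1 + (⅓)*(-5299/7296) = -1 - 5299/21888 = -27187/21888 ≈ -1.2421)
l² = (-27187/21888)² = 739132969/479084544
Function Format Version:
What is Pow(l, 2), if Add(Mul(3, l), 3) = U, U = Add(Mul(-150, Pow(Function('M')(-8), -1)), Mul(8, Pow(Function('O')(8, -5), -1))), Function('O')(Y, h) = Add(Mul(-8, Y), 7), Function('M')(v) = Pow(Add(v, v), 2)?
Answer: Rational(739132969, 479084544) ≈ 1.5428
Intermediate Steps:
Function('M')(v) = Mul(4, Pow(v, 2)) (Function('M')(v) = Pow(Mul(2, v), 2) = Mul(4, Pow(v, 2)))
Function('O')(Y, h) = Add(7, Mul(-8, Y))
U = Rational(-5299, 7296) (U = Add(Mul(-150, Pow(Mul(4, Pow(-8, 2)), -1)), Mul(8, Pow(Add(7, Mul(-8, 8)), -1))) = Add(Mul(-150, Pow(Mul(4, 64), -1)), Mul(8, Pow(Add(7, -64), -1))) = Add(Mul(-150, Pow(256, -1)), Mul(8, Pow(-57, -1))) = Add(Mul(-150, Rational(1, 256)), Mul(8, Rational(-1, 57))) = Add(Rational(-75, 128), Rational(-8, 57)) = Rational(-5299, 7296) ≈ -0.72629)
l = Rational(-27187, 21888) (l = Add(-1, Mul(Rational(1, 3), Rational(-5299, 7296))) = Add(-1, Rational(-5299, 21888)) = Rational(-27187, 21888) ≈ -1.2421)
Pow(l, 2) = Pow(Rational(-27187, 21888), 2) = Rational(739132969, 479084544)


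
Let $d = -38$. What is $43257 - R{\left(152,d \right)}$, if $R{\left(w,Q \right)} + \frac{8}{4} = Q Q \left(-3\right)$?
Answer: $47591$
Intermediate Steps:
$R{\left(w,Q \right)} = -2 - 3 Q^{2}$ ($R{\left(w,Q \right)} = -2 + Q Q \left(-3\right) = -2 + Q^{2} \left(-3\right) = -2 - 3 Q^{2}$)
$43257 - R{\left(152,d \right)} = 43257 - \left(-2 - 3 \left(-38\right)^{2}\right) = 43257 - \left(-2 - 4332\right) = 43257 - -4334 = 43257 + 4334 = 47591$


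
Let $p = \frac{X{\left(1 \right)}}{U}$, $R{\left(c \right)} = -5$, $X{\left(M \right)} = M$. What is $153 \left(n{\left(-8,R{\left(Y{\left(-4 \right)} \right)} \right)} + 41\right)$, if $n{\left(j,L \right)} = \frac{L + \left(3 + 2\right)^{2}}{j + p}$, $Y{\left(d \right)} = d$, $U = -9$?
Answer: $\frac{430389}{73} \approx 5895.7$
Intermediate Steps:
$p = - \frac{1}{9}$ ($p = 1 \frac{1}{-9} = 1 \left(- \frac{1}{9}\right) = - \frac{1}{9} \approx -0.11111$)
$n{\left(j,L \right)} = \frac{25 + L}{- \frac{1}{9} + j}$ ($n{\left(j,L \right)} = \frac{L + \left(3 + 2\right)^{2}}{j - \frac{1}{9}} = \frac{L + 5^{2}}{- \frac{1}{9} + j} = \frac{L + 25}{- \frac{1}{9} + j} = \frac{25 + L}{- \frac{1}{9} + j}$)
$153 \left(n{\left(-8,R{\left(Y{\left(-4 \right)} \right)} \right)} + 41\right) = 153 \left(\frac{9 \left(25 - 5\right)}{-1 + 9 \left(-8\right)} + 41\right) = 153 \left(9 \frac{1}{-1 - 72} \cdot 20 + 41\right) = 153 \left(9 \frac{1}{-73} \cdot 20 + 41\right) = 153 \left(9 \left(- \frac{1}{73}\right) 20 + 41\right) = 153 \left(- \frac{180}{73} + 41\right) = 153 \cdot \frac{2813}{73} = \frac{430389}{73}$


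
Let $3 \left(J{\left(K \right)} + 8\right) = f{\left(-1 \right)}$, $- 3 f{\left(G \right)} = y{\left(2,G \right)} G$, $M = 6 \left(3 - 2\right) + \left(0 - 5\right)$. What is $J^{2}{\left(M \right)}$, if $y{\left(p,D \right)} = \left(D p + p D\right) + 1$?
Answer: $\frac{625}{9} \approx 69.444$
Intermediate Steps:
$y{\left(p,D \right)} = 1 + 2 D p$ ($y{\left(p,D \right)} = \left(D p + D p\right) + 1 = 2 D p + 1 = 1 + 2 D p$)
$M = 1$ ($M = 6 \left(3 - 2\right) + \left(0 - 5\right) = 6 \cdot 1 - 5 = 6 - 5 = 1$)
$f{\left(G \right)} = - \frac{G \left(1 + 4 G\right)}{3}$ ($f{\left(G \right)} = - \frac{\left(1 + 2 G 2\right) G}{3} = - \frac{\left(1 + 4 G\right) G}{3} = - \frac{G \left(1 + 4 G\right)}{3}$)
$J{\left(K \right)} = - \frac{25}{3}$ ($J{\left(K \right)} = -8 + \frac{\left(- \frac{1}{3}\right) \left(-1\right) \left(1 + 4 \left(-1\right)\right)}{3} = -8 + \frac{\left(- \frac{1}{3}\right) \left(-1\right) \left(1 - 4\right)}{3} = -8 + \frac{\left(- \frac{1}{3}\right) \left(-1\right) \left(-3\right)}{3} = -8 + \frac{1}{3} \left(-1\right) = -8 - \frac{1}{3} = - \frac{25}{3}$)
$J^{2}{\left(M \right)} = \left(- \frac{25}{3}\right)^{2} = \frac{625}{9}$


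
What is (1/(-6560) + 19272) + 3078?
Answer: 146615999/6560 ≈ 22350.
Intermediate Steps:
(1/(-6560) + 19272) + 3078 = (-1/6560 + 19272) + 3078 = 126424319/6560 + 3078 = 146615999/6560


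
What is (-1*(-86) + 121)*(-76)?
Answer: -15732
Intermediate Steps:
(-1*(-86) + 121)*(-76) = (86 + 121)*(-76) = 207*(-76) = -15732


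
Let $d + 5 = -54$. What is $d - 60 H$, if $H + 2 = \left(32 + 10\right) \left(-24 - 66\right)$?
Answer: $226861$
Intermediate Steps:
$d = -59$ ($d = -5 - 54 = -59$)
$H = -3782$ ($H = -2 + \left(32 + 10\right) \left(-24 - 66\right) = -2 + 42 \left(-90\right) = -2 - 3780 = -3782$)
$d - 60 H = -59 - -226920 = -59 + 226920 = 226861$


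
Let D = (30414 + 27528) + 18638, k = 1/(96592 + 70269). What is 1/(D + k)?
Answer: 166861/12778215381 ≈ 1.3058e-5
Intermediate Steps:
k = 1/166861 ≈ 5.9930e-6
D = 76580 (D = 57942 + 18638 = 76580)
1/(D + k) = 1/(76580 + 1/166861) = 1/(12778215381/166861) = 166861/12778215381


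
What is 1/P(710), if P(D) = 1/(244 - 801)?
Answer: -557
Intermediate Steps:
P(D) = -1/557 (P(D) = 1/(-557) = -1/557)
1/P(710) = 1/(-1/557) = -557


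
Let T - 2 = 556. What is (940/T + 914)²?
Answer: 65267986576/77841 ≈ 8.3848e+5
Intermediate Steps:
T = 558 (T = 2 + 556 = 558)
(940/T + 914)² = (940/558 + 914)² = (940*(1/558) + 914)² = (470/279 + 914)² = (255476/279)² = 65267986576/77841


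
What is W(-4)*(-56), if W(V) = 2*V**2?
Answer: -1792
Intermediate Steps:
W(-4)*(-56) = (2*(-4)**2)*(-56) = (2*16)*(-56) = 32*(-56) = -1792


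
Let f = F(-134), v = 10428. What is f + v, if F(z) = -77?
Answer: 10351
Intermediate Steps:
f = -77
f + v = -77 + 10428 = 10351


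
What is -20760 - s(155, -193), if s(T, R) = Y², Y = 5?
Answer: -20785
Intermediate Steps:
s(T, R) = 25 (s(T, R) = 5² = 25)
-20760 - s(155, -193) = -20760 - 1*25 = -20760 - 25 = -20785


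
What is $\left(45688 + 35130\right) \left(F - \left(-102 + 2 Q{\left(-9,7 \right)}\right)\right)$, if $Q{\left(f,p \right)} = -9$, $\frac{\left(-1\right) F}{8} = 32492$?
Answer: $-20997809488$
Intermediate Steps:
$F = -259936$ ($F = \left(-8\right) 32492 = -259936$)
$\left(45688 + 35130\right) \left(F - \left(-102 + 2 Q{\left(-9,7 \right)}\right)\right) = \left(45688 + 35130\right) \left(-259936 + \left(\left(-2\right) \left(-9\right) + 102\right)\right) = 80818 \left(-259936 + \left(18 + 102\right)\right) = 80818 \left(-259936 + 120\right) = 80818 \left(-259816\right) = -20997809488$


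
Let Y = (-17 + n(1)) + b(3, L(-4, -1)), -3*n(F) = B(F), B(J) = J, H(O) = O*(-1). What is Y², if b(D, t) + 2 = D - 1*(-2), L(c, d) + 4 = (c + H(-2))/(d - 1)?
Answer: 1849/9 ≈ 205.44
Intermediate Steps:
H(O) = -O
L(c, d) = -4 + (2 + c)/(-1 + d) (L(c, d) = -4 + (c - 1*(-2))/(d - 1) = -4 + (c + 2)/(-1 + d) = -4 + (2 + c)/(-1 + d))
n(F) = -F/3
b(D, t) = D (b(D, t) = -2 + (D - 1*(-2)) = -2 + (D + 2) = -2 + (2 + D) = D)
Y = -43/3 (Y = (-17 - ⅓*1) + 3 = (-17 - ⅓) + 3 = -52/3 + 3 = -43/3 ≈ -14.333)
Y² = (-43/3)² = 1849/9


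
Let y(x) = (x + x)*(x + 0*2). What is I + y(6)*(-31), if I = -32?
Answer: -2264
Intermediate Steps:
y(x) = 2*x² (y(x) = (2*x)*(x + 0) = (2*x)*x = 2*x²)
I + y(6)*(-31) = -32 + (2*6²)*(-31) = -32 + (2*36)*(-31) = -32 + 72*(-31) = -32 - 2232 = -2264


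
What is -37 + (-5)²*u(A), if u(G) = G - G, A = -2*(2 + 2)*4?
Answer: -37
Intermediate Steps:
A = -32 (A = -8*4 = -2*16 = -32)
u(G) = 0
-37 + (-5)²*u(A) = -37 + (-5)²*0 = -37 + 25*0 = -37 + 0 = -37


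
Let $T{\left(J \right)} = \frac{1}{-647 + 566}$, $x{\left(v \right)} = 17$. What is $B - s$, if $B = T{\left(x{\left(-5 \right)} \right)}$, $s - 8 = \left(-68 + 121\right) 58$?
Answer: $- \frac{249643}{81} \approx -3082.0$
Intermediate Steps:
$s = 3082$ ($s = 8 + \left(-68 + 121\right) 58 = 8 + 53 \cdot 58 = 8 + 3074 = 3082$)
$T{\left(J \right)} = - \frac{1}{81}$ ($T{\left(J \right)} = \frac{1}{-81} = - \frac{1}{81}$)
$B = - \frac{1}{81} \approx -0.012346$
$B - s = - \frac{1}{81} - 3082 = - \frac{249643}{81}$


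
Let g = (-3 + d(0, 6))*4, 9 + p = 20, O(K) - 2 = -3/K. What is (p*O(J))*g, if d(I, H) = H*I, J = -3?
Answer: -396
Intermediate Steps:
O(K) = 2 - 3/K
p = 11 (p = -9 + 20 = 11)
g = -12 (g = (-3 + 6*0)*4 = (-3 + 0)*4 = -3*4 = -12)
(p*O(J))*g = (11*(2 - 3/(-3)))*(-12) = (11*(2 - 3*(-1/3)))*(-12) = (11*(2 + 1))*(-12) = (11*3)*(-12) = 33*(-12) = -396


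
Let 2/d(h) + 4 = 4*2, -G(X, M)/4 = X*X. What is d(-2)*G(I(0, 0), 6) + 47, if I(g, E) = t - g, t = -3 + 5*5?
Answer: -921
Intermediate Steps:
t = 22 (t = -3 + 25 = 22)
I(g, E) = 22 - g
G(X, M) = -4*X**2 (G(X, M) = -4*X*X = -4*X**2)
d(h) = 1/2 (d(h) = 2/(-4 + 4*2) = 2/(-4 + 8) = 2/4 = 2*(1/4) = 1/2)
d(-2)*G(I(0, 0), 6) + 47 = (-4*(22 - 1*0)**2)/2 + 47 = (-4*(22 + 0)**2)/2 + 47 = (-4*22**2)/2 + 47 = (-4*484)/2 + 47 = (1/2)*(-1936) + 47 = -968 + 47 = -921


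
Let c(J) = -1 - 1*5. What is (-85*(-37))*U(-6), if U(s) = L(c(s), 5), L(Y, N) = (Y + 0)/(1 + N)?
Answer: -3145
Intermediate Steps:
c(J) = -6 (c(J) = -1 - 5 = -6)
L(Y, N) = Y/(1 + N)
U(s) = -1 (U(s) = -6/(1 + 5) = -6/6 = -6*⅙ = -1)
(-85*(-37))*U(-6) = -85*(-37)*(-1) = 3145*(-1) = -3145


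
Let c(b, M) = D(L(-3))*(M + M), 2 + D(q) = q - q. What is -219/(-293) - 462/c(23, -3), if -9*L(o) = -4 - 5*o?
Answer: -22123/586 ≈ -37.753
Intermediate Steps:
L(o) = 4/9 + 5*o/9 (L(o) = -(-4 - 5*o)/9 = 4/9 + 5*o/9)
D(q) = -2 (D(q) = -2 + (q - q) = -2 + 0 = -2)
c(b, M) = -4*M (c(b, M) = -2*(M + M) = -4*M)
-219/(-293) - 462/c(23, -3) = -219/(-293) - 462/((-4*(-3))) = -219*(-1/293) - 462/12 = 219/293 - 462*1/12 = 219/293 - 77/2 = -22123/586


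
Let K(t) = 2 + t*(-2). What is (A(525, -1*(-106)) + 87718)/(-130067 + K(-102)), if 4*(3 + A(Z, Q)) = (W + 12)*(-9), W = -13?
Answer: -350869/519444 ≈ -0.67547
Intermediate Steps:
K(t) = 2 - 2*t
A(Z, Q) = -¾ (A(Z, Q) = -3 + ((-13 + 12)*(-9))/4 = -3 + (-1*(-9))/4 = -3 + (¼)*9 = -3 + 9/4 = -¾)
(A(525, -1*(-106)) + 87718)/(-130067 + K(-102)) = (-¾ + 87718)/(-130067 + (2 - 2*(-102))) = 350869/(4*(-130067 + (2 + 204))) = 350869/(4*(-130067 + 206)) = (350869/4)/(-129861) = (350869/4)*(-1/129861) = -350869/519444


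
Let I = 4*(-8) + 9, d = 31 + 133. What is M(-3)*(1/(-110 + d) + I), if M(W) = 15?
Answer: -6205/18 ≈ -344.72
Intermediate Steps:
d = 164
I = -23 (I = -32 + 9 = -23)
M(-3)*(1/(-110 + d) + I) = 15*(1/(-110 + 164) - 23) = 15*(1/54 - 23) = 15*(-1241/54) = -6205/18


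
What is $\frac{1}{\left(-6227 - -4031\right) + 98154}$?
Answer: $\frac{1}{95958} \approx 1.0421 \cdot 10^{-5}$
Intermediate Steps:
$\frac{1}{\left(-6227 - -4031\right) + 98154} = \frac{1}{\left(-6227 + 4031\right) + 98154} = \frac{1}{-2196 + 98154} = \frac{1}{95958}$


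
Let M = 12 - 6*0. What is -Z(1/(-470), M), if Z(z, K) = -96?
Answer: 96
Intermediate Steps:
M = 12 (M = 12 + 0 = 12)
-Z(1/(-470), M) = -1*(-96) = 96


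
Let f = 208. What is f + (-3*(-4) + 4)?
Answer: 224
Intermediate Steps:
f + (-3*(-4) + 4) = 208 + (-3*(-4) + 4) = 208 + (12 + 4) = 208 + 16 = 224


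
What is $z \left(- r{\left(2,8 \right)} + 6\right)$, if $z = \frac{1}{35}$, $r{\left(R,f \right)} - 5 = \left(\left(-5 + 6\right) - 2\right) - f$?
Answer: $\frac{2}{7} \approx 0.28571$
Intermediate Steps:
$r{\left(R,f \right)} = 4 - f$ ($r{\left(R,f \right)} = 5 - \left(1 + f\right) = 4 - f$)
$z = \frac{1}{35} \approx 0.028571$
$z \left(- r{\left(2,8 \right)} + 6\right) = \frac{- (4 - 8) + 6}{35} = \frac{\left(-1\right) \left(-4\right) + 6}{35} = \frac{4 + 6}{35} = \frac{1}{35} \cdot 10 = \frac{2}{7}$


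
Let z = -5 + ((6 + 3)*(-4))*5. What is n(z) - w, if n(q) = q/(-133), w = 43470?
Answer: -5781325/133 ≈ -43469.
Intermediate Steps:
z = -185 (z = -5 + (9*(-4))*5 = -5 - 36*5 = -5 - 180 = -185)
n(q) = -q/133 (n(q) = q*(-1/133) = -q/133)
n(z) - w = -1/133*(-185) - 1*43470 = 185/133 - 43470 = -5781325/133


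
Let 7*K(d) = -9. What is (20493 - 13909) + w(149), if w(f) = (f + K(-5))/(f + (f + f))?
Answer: 20602370/3129 ≈ 6584.3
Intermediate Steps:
K(d) = -9/7 (K(d) = (⅐)*(-9) = -9/7)
w(f) = (-9/7 + f)/(3*f) (w(f) = (f - 9/7)/(f + (f + f)) = (-9/7 + f)/(f + 2*f) = (-9/7 + f)/((3*f)) = (-9/7 + f)*(1/(3*f)) = (-9/7 + f)/(3*f))
(20493 - 13909) + w(149) = (20493 - 13909) + (1/21)*(-9 + 7*149)/149 = 6584 + (1/21)*(1/149)*(-9 + 1043) = 6584 + (1/21)*(1/149)*1034 = 6584 + 1034/3129 = 20602370/3129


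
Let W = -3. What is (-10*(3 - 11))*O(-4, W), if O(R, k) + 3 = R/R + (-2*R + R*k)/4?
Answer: 240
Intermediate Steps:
O(R, k) = -2 - R/2 + R*k/4 (O(R, k) = -3 + (R/R + (-2*R + R*k)/4) = -3 + (1 + (-2*R + R*k)*(1/4)) = -3 + (1 + (-R/2 + R*k/4)) = -3 + (1 - R/2 + R*k/4) = -2 - R/2 + R*k/4)
(-10*(3 - 11))*O(-4, W) = (-10*(3 - 11))*(-2 - 1/2*(-4) + (1/4)*(-4)*(-3)) = (-10*(-8))*(-2 + 2 + 3) = 80*3 = 240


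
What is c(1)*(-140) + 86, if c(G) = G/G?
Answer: -54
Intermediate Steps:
c(G) = 1
c(1)*(-140) + 86 = 1*(-140) + 86 = -140 + 86 = -54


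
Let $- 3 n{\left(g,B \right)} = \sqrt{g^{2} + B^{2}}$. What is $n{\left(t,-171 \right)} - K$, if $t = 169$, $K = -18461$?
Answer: $18461 - \frac{\sqrt{57802}}{3} \approx 18381.0$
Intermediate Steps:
$n{\left(g,B \right)} = - \frac{\sqrt{B^{2} + g^{2}}}{3}$ ($n{\left(g,B \right)} = - \frac{\sqrt{g^{2} + B^{2}}}{3} = - \frac{\sqrt{B^{2} + g^{2}}}{3}$)
$n{\left(t,-171 \right)} - K = - \frac{\sqrt{\left(-171\right)^{2} + 169^{2}}}{3} - -18461 = - \frac{\sqrt{29241 + 28561}}{3} + 18461 = - \frac{\sqrt{57802}}{3} + 18461 = 18461 - \frac{\sqrt{57802}}{3}$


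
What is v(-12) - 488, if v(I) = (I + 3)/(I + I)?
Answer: -3901/8 ≈ -487.63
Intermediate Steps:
v(I) = (3 + I)/(2*I) (v(I) = (3 + I)/((2*I)) = (3 + I)*(1/(2*I)) = (3 + I)/(2*I))
v(-12) - 488 = (1/2)*(3 - 12)/(-12) - 488 = (1/2)*(-1/12)*(-9) - 488 = 3/8 - 488 = -3901/8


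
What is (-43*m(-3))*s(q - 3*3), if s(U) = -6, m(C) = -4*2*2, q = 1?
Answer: -4128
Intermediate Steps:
m(C) = -16 (m(C) = -8*2 = -16)
(-43*m(-3))*s(q - 3*3) = -43*(-16)*(-6) = 688*(-6) = -4128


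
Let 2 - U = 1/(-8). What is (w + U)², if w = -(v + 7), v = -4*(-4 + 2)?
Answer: 10609/64 ≈ 165.77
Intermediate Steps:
v = 8 (v = -4*(-2) = 8)
U = 17/8 (U = 2 - 1/(-8) = 2 - 1*(-⅛) = 2 + ⅛ = 17/8 ≈ 2.1250)
w = -15 (w = -(8 + 7) = -1*15 = -15)
(w + U)² = (-15 + 17/8)² = (-103/8)² = 10609/64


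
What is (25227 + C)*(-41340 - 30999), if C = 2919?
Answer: -2036053494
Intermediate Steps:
(25227 + C)*(-41340 - 30999) = (25227 + 2919)*(-41340 - 30999) = 28146*(-72339) = -2036053494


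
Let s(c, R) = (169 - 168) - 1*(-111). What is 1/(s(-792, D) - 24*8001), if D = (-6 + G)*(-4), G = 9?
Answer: -1/191912 ≈ -5.2107e-6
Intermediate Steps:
D = -12 (D = (-6 + 9)*(-4) = 3*(-4) = -12)
s(c, R) = 112 (s(c, R) = 1 + 111 = 112)
1/(s(-792, D) - 24*8001) = 1/(112 - 24*8001) = 1/(112 - 192024) = 1/(-191912) = -1/191912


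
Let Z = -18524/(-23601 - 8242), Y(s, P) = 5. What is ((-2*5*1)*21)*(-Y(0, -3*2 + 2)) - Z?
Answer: 33416626/31843 ≈ 1049.4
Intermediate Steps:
Z = 18524/31843 (Z = -18524/(-31843) = -18524*(-1/31843) = 18524/31843 ≈ 0.58173)
((-2*5*1)*21)*(-Y(0, -3*2 + 2)) - Z = ((-2*5*1)*21)*(-1*5) - 1*18524/31843 = (-10*1*21)*(-5) - 18524/31843 = -10*21*(-5) - 18524/31843 = -210*(-5) - 18524/31843 = 1050 - 18524/31843 = 33416626/31843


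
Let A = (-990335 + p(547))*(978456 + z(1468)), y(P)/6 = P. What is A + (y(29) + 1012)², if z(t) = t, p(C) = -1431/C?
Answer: -530838442756612/547 ≈ -9.7045e+11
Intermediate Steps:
y(P) = 6*P
A = -530839212164624/547 (A = (-990335 - 1431/547)*(978456 + 1468) = (-990335 - 1431*1/547)*979924 = (-990335 - 1431/547)*979924 = -541714676/547*979924 = -530839212164624/547 ≈ -9.7046e+11)
A + (y(29) + 1012)² = -530839212164624/547 + (6*29 + 1012)² = -530839212164624/547 + (174 + 1012)² = -530839212164624/547 + 1186² = -530839212164624/547 + 1406596 = -530838442756612/547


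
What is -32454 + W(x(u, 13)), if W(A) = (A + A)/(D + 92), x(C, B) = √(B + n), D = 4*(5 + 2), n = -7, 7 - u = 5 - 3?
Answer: -32454 + √6/60 ≈ -32454.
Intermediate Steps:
u = 5 (u = 7 - (5 - 3) = 7 - 1*2 = 7 - 2 = 5)
D = 28 (D = 4*7 = 28)
x(C, B) = √(-7 + B) (x(C, B) = √(B - 7) = √(-7 + B))
W(A) = A/60 (W(A) = (A + A)/(28 + 92) = (2*A)/120 = (2*A)*(1/120) = A/60)
-32454 + W(x(u, 13)) = -32454 + √(-7 + 13)/60 = -32454 + √6/60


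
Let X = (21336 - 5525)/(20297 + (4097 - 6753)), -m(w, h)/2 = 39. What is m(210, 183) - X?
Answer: -1391809/17641 ≈ -78.896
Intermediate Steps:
m(w, h) = -78 (m(w, h) = -2*39 = -78)
X = 15811/17641 (X = 15811/(20297 - 2656) = 15811/17641 ≈ 0.89626)
m(210, 183) - X = -78 - 1*15811/17641 = -78 - 15811/17641 = -1391809/17641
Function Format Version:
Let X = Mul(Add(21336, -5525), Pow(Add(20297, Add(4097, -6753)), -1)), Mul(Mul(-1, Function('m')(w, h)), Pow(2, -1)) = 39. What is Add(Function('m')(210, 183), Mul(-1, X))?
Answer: Rational(-1391809, 17641) ≈ -78.896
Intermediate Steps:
Function('m')(w, h) = -78 (Function('m')(w, h) = Mul(-2, 39) = -78)
X = Rational(15811, 17641) (X = Mul(15811, Pow(Add(20297, -2656), -1)) = Mul(15811, Pow(17641, -1)) = Mul(15811, Rational(1, 17641)) = Rational(15811, 17641) ≈ 0.89626)
Add(Function('m')(210, 183), Mul(-1, X)) = Add(-78, Mul(-1, Rational(15811, 17641))) = Add(-78, Rational(-15811, 17641)) = Rational(-1391809, 17641)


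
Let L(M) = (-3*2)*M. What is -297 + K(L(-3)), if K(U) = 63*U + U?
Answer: 855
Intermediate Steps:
L(M) = -6*M
K(U) = 64*U
-297 + K(L(-3)) = -297 + 64*(-6*(-3)) = -297 + 64*18 = -297 + 1152 = 855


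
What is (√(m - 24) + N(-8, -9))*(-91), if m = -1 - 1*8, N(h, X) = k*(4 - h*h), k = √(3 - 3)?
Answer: -91*I*√33 ≈ -522.75*I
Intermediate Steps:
k = 0 (k = √0 = 0)
N(h, X) = 0 (N(h, X) = 0*(4 - h*h) = 0*(4 - h²) = 0)
m = -9 (m = -1 - 8 = -9)
(√(m - 24) + N(-8, -9))*(-91) = (√(-9 - 24) + 0)*(-91) = (√(-33) + 0)*(-91) = (I*√33 + 0)*(-91) = (I*√33)*(-91) = -91*I*√33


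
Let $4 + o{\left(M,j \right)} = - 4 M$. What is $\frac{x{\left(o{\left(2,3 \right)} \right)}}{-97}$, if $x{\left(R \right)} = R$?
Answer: $\frac{12}{97} \approx 0.12371$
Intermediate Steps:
$o{\left(M,j \right)} = -4 - 4 M$
$\frac{x{\left(o{\left(2,3 \right)} \right)}}{-97} = \frac{-4 - 8}{-97} = - \frac{-4 - 8}{97} = \left(- \frac{1}{97}\right) \left(-12\right) = \frac{12}{97}$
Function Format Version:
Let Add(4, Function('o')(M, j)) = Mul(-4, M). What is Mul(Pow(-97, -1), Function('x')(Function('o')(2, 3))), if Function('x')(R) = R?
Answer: Rational(12, 97) ≈ 0.12371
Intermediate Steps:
Function('o')(M, j) = Add(-4, Mul(-4, M))
Mul(Pow(-97, -1), Function('x')(Function('o')(2, 3))) = Mul(Pow(-97, -1), Add(-4, Mul(-4, 2))) = Mul(Rational(-1, 97), Add(-4, -8)) = Mul(Rational(-1, 97), -12) = Rational(12, 97)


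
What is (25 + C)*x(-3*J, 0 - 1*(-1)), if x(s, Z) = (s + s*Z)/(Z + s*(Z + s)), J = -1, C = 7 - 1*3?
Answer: 174/13 ≈ 13.385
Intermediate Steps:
C = 4 (C = 7 - 3 = 4)
x(s, Z) = (s + Z*s)/(Z + s*(Z + s))
(25 + C)*x(-3*J, 0 - 1*(-1)) = (25 + 4)*((-3*(-1))*(1 + (0 - 1*(-1)))/((0 - 1*(-1)) + (-3*(-1))² + (0 - 1*(-1))*(-3*(-1)))) = 29*(3*(1 + (0 + 1))/((0 + 1) + 3² + (0 + 1)*3)) = 29*(3*(1 + 1)/(1 + 9 + 1*3)) = 29*(3*2/(1 + 9 + 3)) = 29*(3*2/13) = 29*(3*(1/13)*2) = 29*(6/13) = 174/13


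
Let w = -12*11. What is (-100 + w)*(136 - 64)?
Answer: -16704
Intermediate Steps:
w = -132
(-100 + w)*(136 - 64) = (-100 - 132)*(136 - 64) = -232*72 = -16704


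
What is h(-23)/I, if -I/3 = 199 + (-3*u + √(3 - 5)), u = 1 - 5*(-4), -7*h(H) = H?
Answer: -1564/194229 + 23*I*√2/388458 ≈ -0.0080523 + 8.3733e-5*I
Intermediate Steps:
h(H) = -H/7
u = 21 (u = 1 + 20 = 21)
I = -408 - 3*I*√2 (I = -3*(199 + (-3*21 + √(3 - 5))) = -3*(199 + (-63 + √(-2))) = -3*(199 + (-63 + I*√2)) = -3*(136 + I*√2) = -408 - 3*I*√2 ≈ -408.0 - 4.2426*I)
h(-23)/I = (-⅐*(-23))/(-408 - 3*I*√2) = 23/(7*(-408 - 3*I*√2))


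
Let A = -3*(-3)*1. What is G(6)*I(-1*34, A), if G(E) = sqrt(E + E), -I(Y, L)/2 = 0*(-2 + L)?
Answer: 0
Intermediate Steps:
A = 9 (A = 9*1 = 9)
I(Y, L) = 0 (I(Y, L) = -0*(-2 + L) = -2*0 = 0)
G(E) = sqrt(2)*sqrt(E) (G(E) = sqrt(2*E) = sqrt(2)*sqrt(E))
G(6)*I(-1*34, A) = (sqrt(2)*sqrt(6))*0 = (2*sqrt(3))*0 = 0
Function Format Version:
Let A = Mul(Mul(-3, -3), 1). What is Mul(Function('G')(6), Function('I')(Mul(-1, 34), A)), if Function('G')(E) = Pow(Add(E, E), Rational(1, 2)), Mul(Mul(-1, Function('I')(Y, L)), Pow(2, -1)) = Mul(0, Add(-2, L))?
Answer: 0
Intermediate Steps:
A = 9 (A = Mul(9, 1) = 9)
Function('I')(Y, L) = 0 (Function('I')(Y, L) = Mul(-2, Mul(0, Add(-2, L))) = Mul(-2, 0) = 0)
Function('G')(E) = Mul(Pow(2, Rational(1, 2)), Pow(E, Rational(1, 2))) (Function('G')(E) = Pow(Mul(2, E), Rational(1, 2)) = Mul(Pow(2, Rational(1, 2)), Pow(E, Rational(1, 2))))
Mul(Function('G')(6), Function('I')(Mul(-1, 34), A)) = Mul(Mul(Pow(2, Rational(1, 2)), Pow(6, Rational(1, 2))), 0) = Mul(Mul(2, Pow(3, Rational(1, 2))), 0) = 0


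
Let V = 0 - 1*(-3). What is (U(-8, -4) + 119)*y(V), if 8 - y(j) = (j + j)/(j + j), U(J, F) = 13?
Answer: 924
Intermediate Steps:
V = 3 (V = 0 + 3 = 3)
y(j) = 7 (y(j) = 8 - (j + j)/(j + j) = 8 - 2*j/(2*j) = 8 - 2*j*1/(2*j) = 8 - 1*1 = 8 - 1 = 7)
(U(-8, -4) + 119)*y(V) = (13 + 119)*7 = 132*7 = 924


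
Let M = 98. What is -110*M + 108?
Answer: -10672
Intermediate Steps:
-110*M + 108 = -110*98 + 108 = -10780 + 108 = -10672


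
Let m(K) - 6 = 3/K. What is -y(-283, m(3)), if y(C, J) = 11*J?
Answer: -77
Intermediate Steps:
m(K) = 6 + 3/K
-y(-283, m(3)) = -11*(6 + 3/3) = -11*(6 + 3*(⅓)) = -11*(6 + 1) = -11*7 = -1*77 = -77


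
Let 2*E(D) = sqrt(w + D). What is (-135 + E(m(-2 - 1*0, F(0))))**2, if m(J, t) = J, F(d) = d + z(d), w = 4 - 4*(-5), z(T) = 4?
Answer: (270 - sqrt(22))**2/4 ≈ 17597.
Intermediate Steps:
w = 24 (w = 4 + 20 = 24)
F(d) = 4 + d (F(d) = d + 4 = 4 + d)
E(D) = sqrt(24 + D)/2
(-135 + E(m(-2 - 1*0, F(0))))**2 = (-135 + sqrt(24 + (-2 - 1*0))/2)**2 = (-135 + sqrt(24 + (-2 + 0))/2)**2 = (-135 + sqrt(24 - 2)/2)**2 = (-135 + sqrt(22)/2)**2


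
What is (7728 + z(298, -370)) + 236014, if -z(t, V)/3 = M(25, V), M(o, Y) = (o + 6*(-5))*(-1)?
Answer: 243727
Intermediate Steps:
M(o, Y) = 30 - o (M(o, Y) = (o - 30)*(-1) = (-30 + o)*(-1) = 30 - o)
z(t, V) = -15 (z(t, V) = -3*(30 - 1*25) = -3*(30 - 25) = -3*5 = -15)
(7728 + z(298, -370)) + 236014 = (7728 - 15) + 236014 = 7713 + 236014 = 243727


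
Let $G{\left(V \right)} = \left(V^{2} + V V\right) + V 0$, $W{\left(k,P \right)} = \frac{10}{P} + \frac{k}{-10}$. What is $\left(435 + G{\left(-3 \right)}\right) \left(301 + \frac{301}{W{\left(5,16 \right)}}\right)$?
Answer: $1227177$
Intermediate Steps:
$W{\left(k,P \right)} = \frac{10}{P} - \frac{k}{10}$ ($W{\left(k,P \right)} = \frac{10}{P} + k \left(- \frac{1}{10}\right) = \frac{10}{P} - \frac{k}{10}$)
$G{\left(V \right)} = 2 V^{2}$ ($G{\left(V \right)} = \left(V^{2} + V^{2}\right) + 0 = 2 V^{2} + 0 = 2 V^{2}$)
$\left(435 + G{\left(-3 \right)}\right) \left(301 + \frac{301}{W{\left(5,16 \right)}}\right) = \left(435 + 2 \left(-3\right)^{2}\right) \left(301 + \frac{301}{\frac{10}{16} - \frac{1}{2}}\right) = \left(435 + 2 \cdot 9\right) \left(301 + \frac{301}{10 \cdot \frac{1}{16} - \frac{1}{2}}\right) = \left(435 + 18\right) \left(301 + \frac{301}{\frac{5}{8} - \frac{1}{2}}\right) = 453 \left(301 + 301 \frac{1}{\frac{1}{8}}\right) = 453 \left(301 + 301 \cdot 8\right) = 453 \left(301 + 2408\right) = 453 \cdot 2709 = 1227177$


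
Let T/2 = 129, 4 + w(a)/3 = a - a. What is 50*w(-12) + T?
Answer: -342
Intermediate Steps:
w(a) = -12 (w(a) = -12 + 3*(a - a) = -12 + 3*0 = -12 + 0 = -12)
T = 258 (T = 2*129 = 258)
50*w(-12) + T = 50*(-12) + 258 = -600 + 258 = -342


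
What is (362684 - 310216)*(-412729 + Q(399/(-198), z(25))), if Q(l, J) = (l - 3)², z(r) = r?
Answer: -23580928860671/1089 ≈ -2.1654e+10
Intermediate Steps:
Q(l, J) = (-3 + l)²
(362684 - 310216)*(-412729 + Q(399/(-198), z(25))) = (362684 - 310216)*(-412729 + (-3 + 399/(-198))²) = 52468*(-412729 + (-3 + 399*(-1/198))²) = 52468*(-412729 + (-3 - 133/66)²) = 52468*(-412729 + (-331/66)²) = 52468*(-412729 + 109561/4356) = 52468*(-1797737963/4356) = -23580928860671/1089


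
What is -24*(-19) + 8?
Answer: 464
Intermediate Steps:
-24*(-19) + 8 = 456 + 8 = 464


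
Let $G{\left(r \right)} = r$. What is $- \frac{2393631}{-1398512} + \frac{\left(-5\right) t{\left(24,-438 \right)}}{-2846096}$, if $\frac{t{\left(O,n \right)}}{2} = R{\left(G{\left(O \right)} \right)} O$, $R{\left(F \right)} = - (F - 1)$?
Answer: $\frac{425298989271}{248768713072} \approx 1.7096$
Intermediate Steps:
$R{\left(F \right)} = 1 - F$ ($R{\left(F \right)} = - (-1 + F) = 1 - F$)
$t{\left(O,n \right)} = 2 O \left(1 - O\right)$ ($t{\left(O,n \right)} = 2 \left(1 - O\right) O = 2 O \left(1 - O\right)$)
$- \frac{2393631}{-1398512} + \frac{\left(-5\right) t{\left(24,-438 \right)}}{-2846096} = - \frac{2393631}{-1398512} + \frac{\left(-5\right) 2 \cdot 24 \left(1 - 24\right)}{-2846096} = \left(-2393631\right) \left(- \frac{1}{1398512}\right) + - 5 \cdot 2 \cdot 24 \left(1 - 24\right) \left(- \frac{1}{2846096}\right) = \frac{2393631}{1398512} + - 5 \cdot 2 \cdot 24 \left(-23\right) \left(- \frac{1}{2846096}\right) = \frac{2393631}{1398512} + \left(-5\right) \left(-1104\right) \left(- \frac{1}{2846096}\right) = \frac{2393631}{1398512} + 5520 \left(- \frac{1}{2846096}\right) = \frac{2393631}{1398512} - \frac{345}{177881} = \frac{425298989271}{248768713072}$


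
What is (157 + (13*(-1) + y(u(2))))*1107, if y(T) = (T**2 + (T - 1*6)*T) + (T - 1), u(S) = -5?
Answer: 241326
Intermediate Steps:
y(T) = -1 + T + T**2 + T*(-6 + T) (y(T) = (T**2 + (T - 6)*T) + (-1 + T) = (T**2 + (-6 + T)*T) + (-1 + T) = (T**2 + T*(-6 + T)) + (-1 + T) = -1 + T + T**2 + T*(-6 + T))
(157 + (13*(-1) + y(u(2))))*1107 = (157 + (13*(-1) + (-1 - 5*(-5) + 2*(-5)**2)))*1107 = (157 + (-13 + (-1 + 25 + 2*25)))*1107 = (157 + (-13 + (-1 + 25 + 50)))*1107 = (157 + (-13 + 74))*1107 = (157 + 61)*1107 = 218*1107 = 241326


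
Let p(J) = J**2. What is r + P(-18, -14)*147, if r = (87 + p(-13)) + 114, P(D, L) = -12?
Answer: -1394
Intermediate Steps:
r = 370 (r = (87 + (-13)**2) + 114 = (87 + 169) + 114 = 256 + 114 = 370)
r + P(-18, -14)*147 = 370 - 12*147 = 370 - 1764 = -1394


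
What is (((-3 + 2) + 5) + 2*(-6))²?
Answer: 64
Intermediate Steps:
(((-3 + 2) + 5) + 2*(-6))² = ((-1 + 5) - 12)² = (4 - 12)² = (-8)² = 64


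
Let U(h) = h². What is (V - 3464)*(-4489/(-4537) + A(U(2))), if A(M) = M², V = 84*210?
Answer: 1092700256/4537 ≈ 2.4084e+5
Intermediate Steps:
V = 17640
(V - 3464)*(-4489/(-4537) + A(U(2))) = (17640 - 3464)*(-4489/(-4537) + (2²)²) = 14176*(-4489*(-1/4537) + 4²) = 14176*(4489/4537 + 16) = 14176*(77081/4537) = 1092700256/4537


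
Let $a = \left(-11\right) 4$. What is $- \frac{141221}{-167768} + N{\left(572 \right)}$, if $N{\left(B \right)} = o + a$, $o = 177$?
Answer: $\frac{22454365}{167768} \approx 133.84$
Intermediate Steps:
$a = -44$
$N{\left(B \right)} = 133$ ($N{\left(B \right)} = 177 - 44 = 133$)
$- \frac{141221}{-167768} + N{\left(572 \right)} = - \frac{141221}{-167768} + 133 = \left(-141221\right) \left(- \frac{1}{167768}\right) + 133 = \frac{141221}{167768} + 133 = \frac{22454365}{167768}$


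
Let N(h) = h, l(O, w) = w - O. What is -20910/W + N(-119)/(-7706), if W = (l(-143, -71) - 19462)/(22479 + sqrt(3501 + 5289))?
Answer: 362209887575/14941934 + 2091*sqrt(8790)/1939 ≈ 24342.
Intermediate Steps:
W = -19390/(22479 + sqrt(8790)) (W = ((-71 - 1*(-143)) - 19462)/(22479 + sqrt(3501 + 5289)) = ((-71 + 143) - 19462)/(22479 + sqrt(8790)) = (72 - 19462)/(22479 + sqrt(8790)) = -19390/(22479 + sqrt(8790)) ≈ -0.85900)
-20910/W + N(-119)/(-7706) = -20910/(-145289270/168432217 + 19390*sqrt(8790)/505296651) - 119/(-7706) = -20910/(-145289270/168432217 + 19390*sqrt(8790)/505296651) - 119*(-1/7706) = -20910/(-145289270/168432217 + 19390*sqrt(8790)/505296651) + 119/7706 = 119/7706 - 20910/(-145289270/168432217 + 19390*sqrt(8790)/505296651)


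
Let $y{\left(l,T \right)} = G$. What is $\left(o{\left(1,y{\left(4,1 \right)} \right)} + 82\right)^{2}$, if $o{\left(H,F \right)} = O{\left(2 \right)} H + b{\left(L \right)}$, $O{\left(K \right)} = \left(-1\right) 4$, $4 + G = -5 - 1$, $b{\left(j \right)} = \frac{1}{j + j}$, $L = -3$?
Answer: $\frac{218089}{36} \approx 6058.0$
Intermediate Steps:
$b{\left(j \right)} = \frac{1}{2 j}$
$G = -10$ ($G = -4 - 6 = -10$)
$y{\left(l,T \right)} = -10$
$O{\left(K \right)} = -4$
$o{\left(H,F \right)} = - \frac{1}{6} - 4 H$ ($o{\left(H,F \right)} = - 4 H + \frac{1}{2 \left(-3\right)} = - 4 H + \frac{1}{2} \left(- \frac{1}{3}\right) = - 4 H - \frac{1}{6} = - \frac{1}{6} - 4 H$)
$\left(o{\left(1,y{\left(4,1 \right)} \right)} + 82\right)^{2} = \left(\left(- \frac{1}{6} - 4\right) + 82\right)^{2} = \left(- \frac{25}{6} + 82\right)^{2} = \left(\frac{467}{6}\right)^{2} = \frac{218089}{36}$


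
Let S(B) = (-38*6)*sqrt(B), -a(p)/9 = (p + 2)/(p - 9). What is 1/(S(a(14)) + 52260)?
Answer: 21775/1138585308 + 19*I*sqrt(5)/94882109 ≈ 1.9125e-5 + 4.4777e-7*I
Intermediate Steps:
a(p) = -9*(2 + p)/(-9 + p) (a(p) = -9*(p + 2)/(p - 9) = -9*(2 + p)/(-9 + p))
S(B) = -228*sqrt(B)
1/(S(a(14)) + 52260) = 1/(-228*3*sqrt(-2 - 1*14)/sqrt(-9 + 14) + 52260) = 1/(-228*3*sqrt(5)*sqrt(-2 - 14)/5 + 52260) = 1/(-228*12*I*sqrt(5)/5 + 52260) = 1/(-2736*I*sqrt(5)/5 + 52260) = 1/(52260 - 2736*I*sqrt(5)/5)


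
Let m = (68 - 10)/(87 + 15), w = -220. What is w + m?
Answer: -11191/51 ≈ -219.43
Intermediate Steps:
m = 29/51 (m = 58/102 = 58*(1/102) = 29/51 ≈ 0.56863)
w + m = -220 + 29/51 = -11191/51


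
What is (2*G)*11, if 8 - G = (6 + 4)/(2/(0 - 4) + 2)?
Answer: 88/3 ≈ 29.333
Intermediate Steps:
G = 4/3 (G = 8 - (6 + 4)/(2/(0 - 4) + 2) = 8 - 10/(2/(-4) + 2) = 8 - 10/(2*(-¼) + 2) = 8 - 10/(-½ + 2) = 8 - 10/3/2 = 8 - 10*2/3 = 8 - 1*20/3 = 8 - 20/3 = 4/3 ≈ 1.3333)
(2*G)*11 = (2*(4/3))*11 = (8/3)*11 = 88/3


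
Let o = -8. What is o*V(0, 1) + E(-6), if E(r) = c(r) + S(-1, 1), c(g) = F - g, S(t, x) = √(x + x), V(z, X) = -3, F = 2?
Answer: 32 + √2 ≈ 33.414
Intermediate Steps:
S(t, x) = √2*√x (S(t, x) = √(2*x) = √2*√x)
c(g) = 2 - g
E(r) = 2 + √2 - r (E(r) = (2 - r) + √2*√1 = (2 - r) + √2*1 = (2 - r) + √2 = 2 + √2 - r)
o*V(0, 1) + E(-6) = -8*(-3) + (2 + √2 - 1*(-6)) = 24 + (2 + √2 + 6) = 24 + (8 + √2) = 32 + √2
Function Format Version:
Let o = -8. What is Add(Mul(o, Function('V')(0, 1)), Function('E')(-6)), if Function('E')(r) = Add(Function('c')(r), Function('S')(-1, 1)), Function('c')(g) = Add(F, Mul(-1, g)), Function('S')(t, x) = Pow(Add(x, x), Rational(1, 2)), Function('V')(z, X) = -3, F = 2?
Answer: Add(32, Pow(2, Rational(1, 2))) ≈ 33.414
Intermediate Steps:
Function('S')(t, x) = Mul(Pow(2, Rational(1, 2)), Pow(x, Rational(1, 2))) (Function('S')(t, x) = Pow(Mul(2, x), Rational(1, 2)) = Mul(Pow(2, Rational(1, 2)), Pow(x, Rational(1, 2))))
Function('c')(g) = Add(2, Mul(-1, g))
Function('E')(r) = Add(2, Pow(2, Rational(1, 2)), Mul(-1, r)) (Function('E')(r) = Add(Add(2, Mul(-1, r)), Mul(Pow(2, Rational(1, 2)), Pow(1, Rational(1, 2)))) = Add(Add(2, Mul(-1, r)), Mul(Pow(2, Rational(1, 2)), 1)) = Add(Add(2, Mul(-1, r)), Pow(2, Rational(1, 2))) = Add(2, Pow(2, Rational(1, 2)), Mul(-1, r)))
Add(Mul(o, Function('V')(0, 1)), Function('E')(-6)) = Add(Mul(-8, -3), Add(2, Pow(2, Rational(1, 2)), Mul(-1, -6))) = Add(24, Add(2, Pow(2, Rational(1, 2)), 6)) = Add(24, Add(8, Pow(2, Rational(1, 2)))) = Add(32, Pow(2, Rational(1, 2)))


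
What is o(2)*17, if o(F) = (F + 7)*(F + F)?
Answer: 612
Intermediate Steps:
o(F) = 2*F*(7 + F) (o(F) = (7 + F)*(2*F) = 2*F*(7 + F))
o(2)*17 = (2*2*(7 + 2))*17 = (2*2*9)*17 = 36*17 = 612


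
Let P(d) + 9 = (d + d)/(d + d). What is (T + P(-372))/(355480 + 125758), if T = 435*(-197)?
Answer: -85703/481238 ≈ -0.17809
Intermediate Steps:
T = -85695
P(d) = -8 (P(d) = -9 + (d + d)/(d + d) = -9 + (2*d)/((2*d)) = -9 + (2*d)*(1/(2*d)) = -9 + 1 = -8)
(T + P(-372))/(355480 + 125758) = (-85695 - 8)/(355480 + 125758) = -85703/481238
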